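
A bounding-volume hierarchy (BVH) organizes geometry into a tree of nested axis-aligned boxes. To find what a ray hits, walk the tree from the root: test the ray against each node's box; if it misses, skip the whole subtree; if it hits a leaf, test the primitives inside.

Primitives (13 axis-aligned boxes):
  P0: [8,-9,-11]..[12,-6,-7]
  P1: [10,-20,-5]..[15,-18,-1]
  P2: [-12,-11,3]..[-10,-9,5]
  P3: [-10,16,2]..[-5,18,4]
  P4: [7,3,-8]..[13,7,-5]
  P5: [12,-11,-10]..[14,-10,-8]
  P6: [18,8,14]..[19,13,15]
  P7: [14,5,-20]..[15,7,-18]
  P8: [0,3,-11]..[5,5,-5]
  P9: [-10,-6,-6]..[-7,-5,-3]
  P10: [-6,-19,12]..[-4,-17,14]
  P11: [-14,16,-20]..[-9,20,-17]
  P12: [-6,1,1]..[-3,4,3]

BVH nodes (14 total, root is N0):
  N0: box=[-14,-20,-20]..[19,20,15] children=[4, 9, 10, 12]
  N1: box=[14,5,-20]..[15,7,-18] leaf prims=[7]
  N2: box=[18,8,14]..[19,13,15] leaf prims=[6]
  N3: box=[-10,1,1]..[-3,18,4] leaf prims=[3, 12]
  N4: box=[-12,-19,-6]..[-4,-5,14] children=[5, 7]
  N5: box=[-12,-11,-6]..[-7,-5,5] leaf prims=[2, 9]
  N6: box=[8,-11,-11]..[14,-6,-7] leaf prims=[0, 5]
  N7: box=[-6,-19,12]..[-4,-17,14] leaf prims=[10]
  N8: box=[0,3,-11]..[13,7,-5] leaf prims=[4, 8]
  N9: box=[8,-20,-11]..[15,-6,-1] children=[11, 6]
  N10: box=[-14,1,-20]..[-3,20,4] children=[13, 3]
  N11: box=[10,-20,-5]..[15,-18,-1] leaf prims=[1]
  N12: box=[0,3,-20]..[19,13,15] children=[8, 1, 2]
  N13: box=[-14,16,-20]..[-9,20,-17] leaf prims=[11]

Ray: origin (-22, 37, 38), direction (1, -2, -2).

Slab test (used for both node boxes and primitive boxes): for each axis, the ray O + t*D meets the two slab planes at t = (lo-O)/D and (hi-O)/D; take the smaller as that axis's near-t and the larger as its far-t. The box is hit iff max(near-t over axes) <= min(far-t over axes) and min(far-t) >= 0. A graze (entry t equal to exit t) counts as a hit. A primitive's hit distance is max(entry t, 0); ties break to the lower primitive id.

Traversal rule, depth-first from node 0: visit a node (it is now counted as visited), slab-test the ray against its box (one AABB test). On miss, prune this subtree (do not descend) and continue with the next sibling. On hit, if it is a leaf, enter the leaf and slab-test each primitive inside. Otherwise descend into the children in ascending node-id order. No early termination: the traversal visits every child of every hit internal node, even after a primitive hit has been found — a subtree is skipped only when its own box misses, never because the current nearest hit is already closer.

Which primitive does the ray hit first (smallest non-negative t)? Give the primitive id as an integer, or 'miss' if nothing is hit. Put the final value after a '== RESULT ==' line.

Traverse from the root:
N0 x:[8,41] y:[17/2,57/2] z:[23/2,29] -> hit [23/2,57/2], descend [4, 9, 10, 12]
  N4 x:[10,18] y:[21,28] z:[12,22] -> miss, prune
  N9 x:[30,37] y:[43/2,57/2] z:[39/2,49/2] -> miss, prune
  N10 x:[8,19] y:[17/2,18] z:[17,29] -> hit [17,18], descend [3, 13]
    N3 x:[12,19] y:[19/2,18] z:[17,37/2] -> hit [17,18] leaf, test {P3(miss), P12@t=35/2}
    N13 x:[8,13] y:[17/2,21/2] z:[55/2,29] -> miss, prune
  N12 x:[22,41] y:[12,17] z:[23/2,29] -> miss, prune

7 AABB tests over nodes [0, 4, 9, 10, 3, 13, 12]; 1 leaf entered; closest P12.

== RESULT ==
12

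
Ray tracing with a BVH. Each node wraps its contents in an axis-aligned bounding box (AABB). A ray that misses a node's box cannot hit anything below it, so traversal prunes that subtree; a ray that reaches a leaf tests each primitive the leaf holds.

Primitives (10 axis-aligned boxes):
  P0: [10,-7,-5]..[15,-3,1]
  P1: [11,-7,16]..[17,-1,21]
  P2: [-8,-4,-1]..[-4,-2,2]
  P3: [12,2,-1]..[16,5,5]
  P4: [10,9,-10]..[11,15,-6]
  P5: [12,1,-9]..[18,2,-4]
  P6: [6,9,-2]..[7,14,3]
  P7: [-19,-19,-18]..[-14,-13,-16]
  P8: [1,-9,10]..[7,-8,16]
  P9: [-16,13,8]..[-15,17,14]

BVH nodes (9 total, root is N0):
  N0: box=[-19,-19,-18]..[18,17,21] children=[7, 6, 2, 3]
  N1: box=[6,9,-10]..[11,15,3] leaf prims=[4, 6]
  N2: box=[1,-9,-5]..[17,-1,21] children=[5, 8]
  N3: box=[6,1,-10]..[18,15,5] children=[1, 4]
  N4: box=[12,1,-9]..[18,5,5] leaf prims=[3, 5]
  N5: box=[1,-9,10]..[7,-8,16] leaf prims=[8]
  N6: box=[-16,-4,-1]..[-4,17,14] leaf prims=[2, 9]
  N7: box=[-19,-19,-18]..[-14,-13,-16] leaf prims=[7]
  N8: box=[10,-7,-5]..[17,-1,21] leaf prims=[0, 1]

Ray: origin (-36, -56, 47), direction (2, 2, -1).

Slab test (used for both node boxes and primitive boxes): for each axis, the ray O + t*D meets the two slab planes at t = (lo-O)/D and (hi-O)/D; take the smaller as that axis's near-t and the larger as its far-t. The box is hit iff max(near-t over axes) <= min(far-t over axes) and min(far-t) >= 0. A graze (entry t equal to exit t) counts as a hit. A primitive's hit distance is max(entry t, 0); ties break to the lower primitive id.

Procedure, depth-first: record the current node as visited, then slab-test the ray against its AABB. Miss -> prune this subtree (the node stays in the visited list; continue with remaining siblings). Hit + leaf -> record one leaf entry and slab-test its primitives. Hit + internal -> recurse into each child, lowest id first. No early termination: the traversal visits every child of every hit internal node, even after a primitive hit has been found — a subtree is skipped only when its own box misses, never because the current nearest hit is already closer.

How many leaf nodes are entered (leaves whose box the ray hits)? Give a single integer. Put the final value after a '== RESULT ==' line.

Traverse from the root:
N0 x:[17/2,27] y:[37/2,73/2] z:[26,65] -> hit [26,27], descend [2, 3, 6, 7]
  N2 x:[37/2,53/2] y:[47/2,55/2] z:[26,52] -> hit [26,53/2], descend [5, 8]
    N5 x:[37/2,43/2] y:[47/2,24] z:[31,37] -> miss, prune
    N8 x:[23,53/2] y:[49/2,55/2] z:[26,52] -> hit [26,53/2] leaf, test {P0(miss), P1@t=26}
  N3 x:[21,27] y:[57/2,71/2] z:[42,57] -> miss, prune
  N6 x:[10,16] y:[26,73/2] z:[33,48] -> miss, prune
  N7 x:[17/2,11] y:[37/2,43/2] z:[63,65] -> miss, prune

Visited [0, 2, 5, 8, 3, 6, 7]. Tests: 7 box, 1 leaf. Nearest: P1.

== RESULT ==
1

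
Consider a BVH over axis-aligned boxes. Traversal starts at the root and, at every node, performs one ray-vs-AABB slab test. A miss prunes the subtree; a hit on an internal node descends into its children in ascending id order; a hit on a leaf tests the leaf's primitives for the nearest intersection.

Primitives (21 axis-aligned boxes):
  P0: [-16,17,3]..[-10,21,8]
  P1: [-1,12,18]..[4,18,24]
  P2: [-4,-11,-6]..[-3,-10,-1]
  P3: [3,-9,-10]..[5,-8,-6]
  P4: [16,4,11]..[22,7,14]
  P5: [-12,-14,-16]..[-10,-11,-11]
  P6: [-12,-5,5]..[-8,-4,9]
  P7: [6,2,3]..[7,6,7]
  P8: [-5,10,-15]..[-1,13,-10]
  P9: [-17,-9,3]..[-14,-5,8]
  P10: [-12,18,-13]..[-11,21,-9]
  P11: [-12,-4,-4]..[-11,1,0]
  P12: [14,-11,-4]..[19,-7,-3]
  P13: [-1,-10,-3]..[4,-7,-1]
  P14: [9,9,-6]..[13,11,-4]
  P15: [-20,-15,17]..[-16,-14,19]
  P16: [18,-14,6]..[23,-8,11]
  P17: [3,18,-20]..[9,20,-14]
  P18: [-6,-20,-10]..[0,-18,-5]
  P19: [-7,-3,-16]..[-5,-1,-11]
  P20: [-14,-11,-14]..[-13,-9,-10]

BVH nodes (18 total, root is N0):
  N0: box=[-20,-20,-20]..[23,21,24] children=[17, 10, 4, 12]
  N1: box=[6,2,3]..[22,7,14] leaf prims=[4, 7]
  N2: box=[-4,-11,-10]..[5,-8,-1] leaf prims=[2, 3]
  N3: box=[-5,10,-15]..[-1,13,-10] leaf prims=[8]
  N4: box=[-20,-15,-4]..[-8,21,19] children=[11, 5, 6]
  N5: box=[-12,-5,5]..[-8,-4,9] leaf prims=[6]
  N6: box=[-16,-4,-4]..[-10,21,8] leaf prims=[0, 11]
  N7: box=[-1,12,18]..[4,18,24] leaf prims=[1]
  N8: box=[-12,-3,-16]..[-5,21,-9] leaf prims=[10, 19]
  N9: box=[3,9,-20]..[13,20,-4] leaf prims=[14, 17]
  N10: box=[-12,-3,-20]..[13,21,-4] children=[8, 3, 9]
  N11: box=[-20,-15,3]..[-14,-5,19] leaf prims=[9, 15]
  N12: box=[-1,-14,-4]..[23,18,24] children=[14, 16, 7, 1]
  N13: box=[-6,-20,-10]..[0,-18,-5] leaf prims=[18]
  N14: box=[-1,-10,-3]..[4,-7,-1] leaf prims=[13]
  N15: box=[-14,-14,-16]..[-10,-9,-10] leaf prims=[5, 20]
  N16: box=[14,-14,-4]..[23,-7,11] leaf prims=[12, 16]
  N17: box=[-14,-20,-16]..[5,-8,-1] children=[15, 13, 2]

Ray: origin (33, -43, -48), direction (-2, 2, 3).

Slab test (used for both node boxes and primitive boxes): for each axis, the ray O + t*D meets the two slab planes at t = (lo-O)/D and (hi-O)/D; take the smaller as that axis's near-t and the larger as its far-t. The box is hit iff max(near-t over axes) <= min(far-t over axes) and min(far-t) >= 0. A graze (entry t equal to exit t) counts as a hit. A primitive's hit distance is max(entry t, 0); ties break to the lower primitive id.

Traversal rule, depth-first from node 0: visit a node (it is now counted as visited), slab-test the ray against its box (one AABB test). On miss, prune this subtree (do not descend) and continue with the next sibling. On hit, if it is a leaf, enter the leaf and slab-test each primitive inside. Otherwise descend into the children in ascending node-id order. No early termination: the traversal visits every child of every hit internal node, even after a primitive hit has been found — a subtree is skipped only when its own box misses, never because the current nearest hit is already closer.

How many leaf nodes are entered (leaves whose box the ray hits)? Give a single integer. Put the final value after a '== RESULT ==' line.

Traverse from the root:
N0 x:[5,53/2] y:[23/2,32] z:[28/3,24] -> hit [23/2,24], descend [4, 10, 12, 17]
  N4 x:[41/2,53/2] y:[14,32] z:[44/3,67/3] -> hit [41/2,67/3], descend [5, 6, 11]
    N5 x:[41/2,45/2] y:[19,39/2] z:[53/3,19] -> miss, prune
    N6 x:[43/2,49/2] y:[39/2,32] z:[44/3,56/3] -> miss, prune
    N11 x:[47/2,53/2] y:[14,19] z:[17,67/3] -> miss, prune
  N10 x:[10,45/2] y:[20,32] z:[28/3,44/3] -> miss, prune
  N12 x:[5,17] y:[29/2,61/2] z:[44/3,24] -> hit [44/3,17], descend [1, 7, 14, 16]
    N1 x:[11/2,27/2] y:[45/2,25] z:[17,62/3] -> miss, prune
    N7 x:[29/2,17] y:[55/2,61/2] z:[22,24] -> miss, prune
    N14 x:[29/2,17] y:[33/2,18] z:[15,47/3] -> miss, prune
    N16 x:[5,19/2] y:[29/2,18] z:[44/3,59/3] -> miss, prune
  N17 x:[14,47/2] y:[23/2,35/2] z:[32/3,47/3] -> hit [14,47/3], descend [2, 13, 15]
    N2 x:[14,37/2] y:[16,35/2] z:[38/3,47/3] -> miss, prune
    N13 x:[33/2,39/2] y:[23/2,25/2] z:[38/3,43/3] -> miss, prune
    N15 x:[43/2,47/2] y:[29/2,17] z:[32/3,38/3] -> miss, prune

15 AABB tests over nodes [0, 4, 5, 6, 11, 10, 12, 1, 7, 14, 16, 17, 2, 13, 15]; 0 leaves entered; closest miss.

== RESULT ==
0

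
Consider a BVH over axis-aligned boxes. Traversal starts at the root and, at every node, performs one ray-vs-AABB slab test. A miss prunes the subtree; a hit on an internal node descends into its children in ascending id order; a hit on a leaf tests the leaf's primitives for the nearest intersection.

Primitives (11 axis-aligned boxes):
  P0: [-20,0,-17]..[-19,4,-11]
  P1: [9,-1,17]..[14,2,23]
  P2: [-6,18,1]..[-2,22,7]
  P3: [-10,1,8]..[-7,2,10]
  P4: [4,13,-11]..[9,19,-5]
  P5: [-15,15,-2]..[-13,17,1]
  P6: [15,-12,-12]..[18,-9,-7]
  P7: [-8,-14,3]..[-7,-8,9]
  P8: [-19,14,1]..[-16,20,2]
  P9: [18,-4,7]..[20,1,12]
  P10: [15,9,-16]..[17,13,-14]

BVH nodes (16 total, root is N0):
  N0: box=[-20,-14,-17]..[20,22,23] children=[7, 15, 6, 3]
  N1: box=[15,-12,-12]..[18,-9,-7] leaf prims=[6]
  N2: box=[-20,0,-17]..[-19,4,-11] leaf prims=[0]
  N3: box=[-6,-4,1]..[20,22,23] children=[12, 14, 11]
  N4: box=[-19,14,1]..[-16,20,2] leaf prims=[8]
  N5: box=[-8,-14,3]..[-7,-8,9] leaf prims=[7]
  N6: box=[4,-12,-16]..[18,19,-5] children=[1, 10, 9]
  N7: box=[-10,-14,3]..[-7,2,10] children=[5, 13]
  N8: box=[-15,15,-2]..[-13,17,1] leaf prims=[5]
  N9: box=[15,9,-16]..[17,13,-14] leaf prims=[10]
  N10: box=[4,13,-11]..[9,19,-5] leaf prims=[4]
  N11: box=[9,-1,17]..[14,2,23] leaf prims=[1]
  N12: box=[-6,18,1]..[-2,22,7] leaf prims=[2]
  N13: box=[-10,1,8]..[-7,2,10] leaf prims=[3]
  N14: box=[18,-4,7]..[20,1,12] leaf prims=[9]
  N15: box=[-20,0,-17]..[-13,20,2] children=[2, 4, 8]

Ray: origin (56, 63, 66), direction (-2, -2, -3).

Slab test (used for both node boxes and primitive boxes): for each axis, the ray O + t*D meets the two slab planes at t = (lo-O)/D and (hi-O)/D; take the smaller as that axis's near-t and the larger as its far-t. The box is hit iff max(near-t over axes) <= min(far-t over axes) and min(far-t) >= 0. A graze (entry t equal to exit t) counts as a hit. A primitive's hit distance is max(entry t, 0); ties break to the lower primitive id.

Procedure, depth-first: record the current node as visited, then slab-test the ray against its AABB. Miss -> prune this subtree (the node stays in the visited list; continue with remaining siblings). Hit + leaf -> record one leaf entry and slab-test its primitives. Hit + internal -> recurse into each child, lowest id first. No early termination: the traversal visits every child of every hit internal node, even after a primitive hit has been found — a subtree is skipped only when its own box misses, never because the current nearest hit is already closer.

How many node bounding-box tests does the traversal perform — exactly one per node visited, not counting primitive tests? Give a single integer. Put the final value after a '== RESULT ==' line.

Walk:
N0 x:[18,38] y:[41/2,77/2] z:[43/3,83/3] -> hit [41/2,83/3], descend [3, 6, 7, 15]
  N3 x:[18,31] y:[41/2,67/2] z:[43/3,65/3] -> hit [41/2,65/3], descend [11, 12, 14]
    N11 x:[21,47/2] y:[61/2,32] z:[43/3,49/3] -> miss, prune
    N12 x:[29,31] y:[41/2,45/2] z:[59/3,65/3] -> miss, prune
    N14 x:[18,19] y:[31,67/2] z:[18,59/3] -> miss, prune
  N6 x:[19,26] y:[22,75/2] z:[71/3,82/3] -> hit [71/3,26], descend [1, 9, 10]
    N1 x:[19,41/2] y:[36,75/2] z:[73/3,26] -> miss, prune
    N9 x:[39/2,41/2] y:[25,27] z:[80/3,82/3] -> miss, prune
    N10 x:[47/2,26] y:[22,25] z:[71/3,77/3] -> hit [71/3,25] leaf, test {P4@t=71/3}
  N7 x:[63/2,33] y:[61/2,77/2] z:[56/3,21] -> miss, prune
  N15 x:[69/2,38] y:[43/2,63/2] z:[64/3,83/3] -> miss, prune

Summary -> nodes [0, 3, 11, 12, 14, 6, 1, 9, 10, 7, 15]; box-tests=11; leaf-entries=1; first=P4

== RESULT ==
11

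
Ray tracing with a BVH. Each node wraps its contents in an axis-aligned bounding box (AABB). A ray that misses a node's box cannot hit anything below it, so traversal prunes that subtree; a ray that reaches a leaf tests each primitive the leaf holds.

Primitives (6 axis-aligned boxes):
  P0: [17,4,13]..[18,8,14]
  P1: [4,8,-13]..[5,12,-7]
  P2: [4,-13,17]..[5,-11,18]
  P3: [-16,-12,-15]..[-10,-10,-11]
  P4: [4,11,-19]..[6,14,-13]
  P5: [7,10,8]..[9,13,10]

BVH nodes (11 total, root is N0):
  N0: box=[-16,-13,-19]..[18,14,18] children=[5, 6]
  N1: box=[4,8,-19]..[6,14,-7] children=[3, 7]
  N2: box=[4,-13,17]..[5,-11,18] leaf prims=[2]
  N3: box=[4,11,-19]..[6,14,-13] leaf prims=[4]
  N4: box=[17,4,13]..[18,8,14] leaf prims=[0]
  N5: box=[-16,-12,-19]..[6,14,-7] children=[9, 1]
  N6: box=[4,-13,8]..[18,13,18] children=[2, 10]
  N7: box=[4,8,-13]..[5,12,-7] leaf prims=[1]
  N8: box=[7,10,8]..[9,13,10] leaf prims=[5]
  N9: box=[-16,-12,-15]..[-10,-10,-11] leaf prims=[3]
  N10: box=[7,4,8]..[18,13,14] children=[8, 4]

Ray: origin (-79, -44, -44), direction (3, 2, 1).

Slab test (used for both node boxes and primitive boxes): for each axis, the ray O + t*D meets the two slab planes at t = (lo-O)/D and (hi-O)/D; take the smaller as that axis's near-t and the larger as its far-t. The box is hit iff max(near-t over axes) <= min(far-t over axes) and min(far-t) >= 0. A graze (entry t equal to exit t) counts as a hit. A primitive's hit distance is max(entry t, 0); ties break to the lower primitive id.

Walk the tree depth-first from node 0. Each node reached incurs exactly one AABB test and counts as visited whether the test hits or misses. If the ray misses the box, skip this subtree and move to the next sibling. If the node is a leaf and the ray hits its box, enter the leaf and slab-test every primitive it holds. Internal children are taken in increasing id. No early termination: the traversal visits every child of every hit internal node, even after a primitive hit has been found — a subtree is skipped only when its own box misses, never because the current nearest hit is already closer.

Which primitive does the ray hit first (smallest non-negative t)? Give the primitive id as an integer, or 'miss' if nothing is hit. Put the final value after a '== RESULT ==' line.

Traverse from the root:
N0 x:[21,97/3] y:[31/2,29] z:[25,62] -> hit [25,29], descend [5, 6]
  N5 x:[21,85/3] y:[16,29] z:[25,37] -> hit [25,85/3], descend [1, 9]
    N1 x:[83/3,85/3] y:[26,29] z:[25,37] -> hit [83/3,85/3], descend [3, 7]
      N3 x:[83/3,85/3] y:[55/2,29] z:[25,31] -> hit [83/3,85/3] leaf, test {P4@t=83/3}
      N7 x:[83/3,28] y:[26,28] z:[31,37] -> miss, prune
    N9 x:[21,23] y:[16,17] z:[29,33] -> miss, prune
  N6 x:[83/3,97/3] y:[31/2,57/2] z:[52,62] -> miss, prune

Summary -> nodes [0, 5, 1, 3, 7, 9, 6]; box-tests=7; leaf-entries=1; first=P4

== RESULT ==
4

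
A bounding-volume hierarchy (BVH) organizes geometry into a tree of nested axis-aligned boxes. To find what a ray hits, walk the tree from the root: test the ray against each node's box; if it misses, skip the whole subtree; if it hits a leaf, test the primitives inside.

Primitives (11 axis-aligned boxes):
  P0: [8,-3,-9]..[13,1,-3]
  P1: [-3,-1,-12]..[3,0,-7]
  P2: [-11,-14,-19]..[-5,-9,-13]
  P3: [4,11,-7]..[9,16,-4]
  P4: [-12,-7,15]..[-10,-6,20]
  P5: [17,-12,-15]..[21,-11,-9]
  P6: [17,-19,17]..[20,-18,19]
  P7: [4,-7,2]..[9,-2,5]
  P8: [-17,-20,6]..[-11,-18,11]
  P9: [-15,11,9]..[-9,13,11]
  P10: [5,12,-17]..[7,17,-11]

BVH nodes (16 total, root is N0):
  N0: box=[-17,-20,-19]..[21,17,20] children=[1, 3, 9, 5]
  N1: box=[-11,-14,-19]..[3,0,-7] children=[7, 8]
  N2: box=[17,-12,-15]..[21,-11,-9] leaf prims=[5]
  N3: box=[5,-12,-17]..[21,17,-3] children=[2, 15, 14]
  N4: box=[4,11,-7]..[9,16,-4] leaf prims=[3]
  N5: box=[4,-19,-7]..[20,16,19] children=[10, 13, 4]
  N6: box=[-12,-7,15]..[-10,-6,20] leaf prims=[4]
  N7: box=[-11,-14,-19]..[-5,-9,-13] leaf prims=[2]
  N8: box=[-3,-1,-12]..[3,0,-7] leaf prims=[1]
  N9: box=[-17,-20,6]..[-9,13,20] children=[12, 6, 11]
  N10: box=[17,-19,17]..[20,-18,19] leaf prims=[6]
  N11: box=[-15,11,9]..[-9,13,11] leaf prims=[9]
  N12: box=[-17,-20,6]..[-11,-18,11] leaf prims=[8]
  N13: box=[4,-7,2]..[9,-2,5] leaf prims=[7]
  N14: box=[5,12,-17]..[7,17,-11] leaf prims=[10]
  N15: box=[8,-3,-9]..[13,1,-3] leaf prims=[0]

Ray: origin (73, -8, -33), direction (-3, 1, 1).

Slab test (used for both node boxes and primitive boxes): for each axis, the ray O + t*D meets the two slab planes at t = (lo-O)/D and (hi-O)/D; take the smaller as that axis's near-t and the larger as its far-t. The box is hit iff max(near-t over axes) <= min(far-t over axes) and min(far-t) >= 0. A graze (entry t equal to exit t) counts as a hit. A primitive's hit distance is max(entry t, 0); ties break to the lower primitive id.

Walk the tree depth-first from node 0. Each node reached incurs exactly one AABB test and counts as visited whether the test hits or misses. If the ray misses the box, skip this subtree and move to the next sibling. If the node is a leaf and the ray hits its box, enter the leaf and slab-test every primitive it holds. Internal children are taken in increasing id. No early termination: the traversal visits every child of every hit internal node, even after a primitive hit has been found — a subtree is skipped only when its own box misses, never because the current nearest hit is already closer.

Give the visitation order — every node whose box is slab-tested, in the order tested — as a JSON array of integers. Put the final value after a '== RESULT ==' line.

Trace the traversal:
N0 x:[52/3,30] y:[-12,25] z:[14,53] -> hit [52/3,25], descend [1, 3, 5, 9]
  N1 x:[70/3,28] y:[-6,8] z:[14,26] -> miss, prune
  N3 x:[52/3,68/3] y:[-4,25] z:[16,30] -> hit [52/3,68/3], descend [2, 14, 15]
    N2 x:[52/3,56/3] y:[-4,-3] z:[18,24] -> miss, prune
    N14 x:[22,68/3] y:[20,25] z:[16,22] -> hit [22,22] leaf, test {P10@t=22}
    N15 x:[20,65/3] y:[5,9] z:[24,30] -> miss, prune
  N5 x:[53/3,23] y:[-11,24] z:[26,52] -> miss, prune
  N9 x:[82/3,30] y:[-12,21] z:[39,53] -> miss, prune

order=[0, 1, 3, 2, 14, 15, 5, 9]  |boxes|=8  |leaves|=1  hit=P10

== RESULT ==
[0, 1, 3, 2, 14, 15, 5, 9]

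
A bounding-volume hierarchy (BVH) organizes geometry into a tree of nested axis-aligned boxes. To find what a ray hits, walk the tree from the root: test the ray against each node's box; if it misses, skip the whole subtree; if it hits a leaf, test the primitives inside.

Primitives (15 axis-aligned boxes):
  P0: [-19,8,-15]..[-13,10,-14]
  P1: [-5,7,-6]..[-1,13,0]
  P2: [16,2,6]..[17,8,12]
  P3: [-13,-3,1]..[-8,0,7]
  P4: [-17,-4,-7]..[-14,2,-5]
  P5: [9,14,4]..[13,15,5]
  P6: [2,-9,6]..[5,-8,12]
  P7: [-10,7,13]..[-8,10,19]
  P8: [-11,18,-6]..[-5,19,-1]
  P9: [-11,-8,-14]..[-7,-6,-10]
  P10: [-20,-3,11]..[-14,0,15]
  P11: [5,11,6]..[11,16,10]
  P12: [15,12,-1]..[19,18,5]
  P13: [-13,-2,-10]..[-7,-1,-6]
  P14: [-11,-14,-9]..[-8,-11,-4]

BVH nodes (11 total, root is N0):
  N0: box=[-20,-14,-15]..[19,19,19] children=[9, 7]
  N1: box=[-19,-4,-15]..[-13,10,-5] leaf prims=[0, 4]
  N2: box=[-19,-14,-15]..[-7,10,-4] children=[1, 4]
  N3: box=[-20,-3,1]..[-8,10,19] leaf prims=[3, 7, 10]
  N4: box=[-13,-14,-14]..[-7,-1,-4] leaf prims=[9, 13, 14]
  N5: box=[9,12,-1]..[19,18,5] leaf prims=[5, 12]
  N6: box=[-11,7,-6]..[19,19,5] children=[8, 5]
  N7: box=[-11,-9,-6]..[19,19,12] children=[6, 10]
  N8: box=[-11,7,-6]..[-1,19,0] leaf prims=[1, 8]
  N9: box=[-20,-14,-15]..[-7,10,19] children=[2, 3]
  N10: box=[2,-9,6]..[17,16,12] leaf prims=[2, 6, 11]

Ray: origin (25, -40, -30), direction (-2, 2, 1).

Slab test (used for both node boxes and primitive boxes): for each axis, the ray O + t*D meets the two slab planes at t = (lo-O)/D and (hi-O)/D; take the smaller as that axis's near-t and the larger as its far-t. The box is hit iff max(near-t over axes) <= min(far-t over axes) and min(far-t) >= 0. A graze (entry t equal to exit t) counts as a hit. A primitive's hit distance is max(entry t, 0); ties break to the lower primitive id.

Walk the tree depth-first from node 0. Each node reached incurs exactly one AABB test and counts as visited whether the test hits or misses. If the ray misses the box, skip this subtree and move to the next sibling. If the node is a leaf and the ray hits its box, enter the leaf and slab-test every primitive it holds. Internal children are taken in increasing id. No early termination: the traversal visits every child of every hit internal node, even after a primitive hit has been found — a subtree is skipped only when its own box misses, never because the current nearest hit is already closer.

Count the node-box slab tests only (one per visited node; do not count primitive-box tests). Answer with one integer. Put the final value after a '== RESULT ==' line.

Trace the traversal:
N0 x:[3,45/2] y:[13,59/2] z:[15,49] -> hit [15,45/2], descend [7, 9]
  N7 x:[3,18] y:[31/2,59/2] z:[24,42] -> miss, prune
  N9 x:[16,45/2] y:[13,25] z:[15,49] -> hit [16,45/2], descend [2, 3]
    N2 x:[16,22] y:[13,25] z:[15,26] -> hit [16,22], descend [1, 4]
      N1 x:[19,22] y:[18,25] z:[15,25] -> hit [19,22] leaf, test {P0(miss), P4(miss)}
      N4 x:[16,19] y:[13,39/2] z:[16,26] -> hit [16,19] leaf, test {P9@t=16, P13(miss), P14(miss)}
    N3 x:[33/2,45/2] y:[37/2,25] z:[31,49] -> miss, prune

Summary -> nodes [0, 7, 9, 2, 1, 4, 3]; box-tests=7; leaf-entries=2; first=P9

== RESULT ==
7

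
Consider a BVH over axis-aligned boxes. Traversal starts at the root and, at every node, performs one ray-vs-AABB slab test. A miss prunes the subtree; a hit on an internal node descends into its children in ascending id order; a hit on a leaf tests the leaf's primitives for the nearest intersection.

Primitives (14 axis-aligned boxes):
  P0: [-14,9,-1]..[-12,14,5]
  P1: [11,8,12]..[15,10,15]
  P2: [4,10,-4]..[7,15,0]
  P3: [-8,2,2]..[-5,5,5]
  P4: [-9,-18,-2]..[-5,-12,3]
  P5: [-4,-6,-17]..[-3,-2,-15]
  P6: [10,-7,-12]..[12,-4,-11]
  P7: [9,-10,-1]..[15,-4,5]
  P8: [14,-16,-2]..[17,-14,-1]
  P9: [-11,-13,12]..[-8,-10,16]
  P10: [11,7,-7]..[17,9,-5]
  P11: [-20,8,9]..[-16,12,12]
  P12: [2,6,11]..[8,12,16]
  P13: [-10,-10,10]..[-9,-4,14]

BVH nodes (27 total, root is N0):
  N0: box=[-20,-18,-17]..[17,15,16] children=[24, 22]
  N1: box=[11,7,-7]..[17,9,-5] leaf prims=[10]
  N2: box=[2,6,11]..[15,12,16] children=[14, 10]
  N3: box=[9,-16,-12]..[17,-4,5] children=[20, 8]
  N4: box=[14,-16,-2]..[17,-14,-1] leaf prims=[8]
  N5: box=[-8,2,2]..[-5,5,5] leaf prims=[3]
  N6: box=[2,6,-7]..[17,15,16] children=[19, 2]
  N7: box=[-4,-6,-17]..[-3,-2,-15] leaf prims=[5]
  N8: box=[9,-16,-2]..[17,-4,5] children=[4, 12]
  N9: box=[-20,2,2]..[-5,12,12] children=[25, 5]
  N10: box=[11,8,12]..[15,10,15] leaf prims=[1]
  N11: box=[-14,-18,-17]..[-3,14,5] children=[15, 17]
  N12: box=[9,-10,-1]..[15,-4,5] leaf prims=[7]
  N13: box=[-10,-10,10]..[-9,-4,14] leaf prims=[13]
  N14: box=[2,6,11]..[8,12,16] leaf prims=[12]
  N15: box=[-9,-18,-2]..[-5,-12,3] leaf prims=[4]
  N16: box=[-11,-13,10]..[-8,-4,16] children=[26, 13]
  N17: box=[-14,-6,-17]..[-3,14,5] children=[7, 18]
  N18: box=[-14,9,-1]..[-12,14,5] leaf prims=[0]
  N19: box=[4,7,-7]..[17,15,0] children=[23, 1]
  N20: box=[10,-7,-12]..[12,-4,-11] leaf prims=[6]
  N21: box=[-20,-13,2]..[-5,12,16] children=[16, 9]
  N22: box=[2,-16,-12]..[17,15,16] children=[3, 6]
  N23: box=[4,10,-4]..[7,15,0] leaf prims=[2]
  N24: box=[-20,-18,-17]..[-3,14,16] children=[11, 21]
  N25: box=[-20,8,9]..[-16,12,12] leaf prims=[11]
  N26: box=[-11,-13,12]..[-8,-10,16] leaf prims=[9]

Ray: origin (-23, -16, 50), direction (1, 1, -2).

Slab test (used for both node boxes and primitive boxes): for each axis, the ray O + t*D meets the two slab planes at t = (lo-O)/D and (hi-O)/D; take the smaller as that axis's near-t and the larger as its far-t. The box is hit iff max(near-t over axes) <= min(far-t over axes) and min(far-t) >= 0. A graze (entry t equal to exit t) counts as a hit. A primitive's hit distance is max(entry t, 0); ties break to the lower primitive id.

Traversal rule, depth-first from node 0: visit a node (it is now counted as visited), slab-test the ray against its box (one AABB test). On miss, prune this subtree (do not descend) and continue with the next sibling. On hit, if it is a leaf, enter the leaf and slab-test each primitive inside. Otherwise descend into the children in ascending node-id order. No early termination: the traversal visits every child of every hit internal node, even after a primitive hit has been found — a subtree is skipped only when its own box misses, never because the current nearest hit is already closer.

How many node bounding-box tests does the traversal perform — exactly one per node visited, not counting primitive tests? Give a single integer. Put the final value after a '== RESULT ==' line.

Trace the traversal:
N0 x:[3,40] y:[-2,31] z:[17,67/2] -> hit [17,31], descend [22, 24]
  N22 x:[25,40] y:[0,31] z:[17,31] -> hit [25,31], descend [3, 6]
    N3 x:[32,40] y:[0,12] z:[45/2,31] -> miss, prune
    N6 x:[25,40] y:[22,31] z:[17,57/2] -> hit [25,57/2], descend [2, 19]
      N2 x:[25,38] y:[22,28] z:[17,39/2] -> miss, prune
      N19 x:[27,40] y:[23,31] z:[25,57/2] -> hit [27,57/2], descend [1, 23]
        N1 x:[34,40] y:[23,25] z:[55/2,57/2] -> miss, prune
        N23 x:[27,30] y:[26,31] z:[25,27] -> hit [27,27] leaf, test {P2@t=27}
  N24 x:[3,20] y:[-2,30] z:[17,67/2] -> hit [17,20], descend [11, 21]
    N11 x:[9,20] y:[-2,30] z:[45/2,67/2] -> miss, prune
    N21 x:[3,18] y:[3,28] z:[17,24] -> hit [17,18], descend [9, 16]
      N9 x:[3,18] y:[18,28] z:[19,24] -> miss, prune
      N16 x:[12,15] y:[3,12] z:[17,20] -> miss, prune

Visited [0, 22, 3, 6, 2, 19, 1, 23, 24, 11, 21, 9, 16]. Tests: 13 box, 1 leaf. Nearest: P2.

== RESULT ==
13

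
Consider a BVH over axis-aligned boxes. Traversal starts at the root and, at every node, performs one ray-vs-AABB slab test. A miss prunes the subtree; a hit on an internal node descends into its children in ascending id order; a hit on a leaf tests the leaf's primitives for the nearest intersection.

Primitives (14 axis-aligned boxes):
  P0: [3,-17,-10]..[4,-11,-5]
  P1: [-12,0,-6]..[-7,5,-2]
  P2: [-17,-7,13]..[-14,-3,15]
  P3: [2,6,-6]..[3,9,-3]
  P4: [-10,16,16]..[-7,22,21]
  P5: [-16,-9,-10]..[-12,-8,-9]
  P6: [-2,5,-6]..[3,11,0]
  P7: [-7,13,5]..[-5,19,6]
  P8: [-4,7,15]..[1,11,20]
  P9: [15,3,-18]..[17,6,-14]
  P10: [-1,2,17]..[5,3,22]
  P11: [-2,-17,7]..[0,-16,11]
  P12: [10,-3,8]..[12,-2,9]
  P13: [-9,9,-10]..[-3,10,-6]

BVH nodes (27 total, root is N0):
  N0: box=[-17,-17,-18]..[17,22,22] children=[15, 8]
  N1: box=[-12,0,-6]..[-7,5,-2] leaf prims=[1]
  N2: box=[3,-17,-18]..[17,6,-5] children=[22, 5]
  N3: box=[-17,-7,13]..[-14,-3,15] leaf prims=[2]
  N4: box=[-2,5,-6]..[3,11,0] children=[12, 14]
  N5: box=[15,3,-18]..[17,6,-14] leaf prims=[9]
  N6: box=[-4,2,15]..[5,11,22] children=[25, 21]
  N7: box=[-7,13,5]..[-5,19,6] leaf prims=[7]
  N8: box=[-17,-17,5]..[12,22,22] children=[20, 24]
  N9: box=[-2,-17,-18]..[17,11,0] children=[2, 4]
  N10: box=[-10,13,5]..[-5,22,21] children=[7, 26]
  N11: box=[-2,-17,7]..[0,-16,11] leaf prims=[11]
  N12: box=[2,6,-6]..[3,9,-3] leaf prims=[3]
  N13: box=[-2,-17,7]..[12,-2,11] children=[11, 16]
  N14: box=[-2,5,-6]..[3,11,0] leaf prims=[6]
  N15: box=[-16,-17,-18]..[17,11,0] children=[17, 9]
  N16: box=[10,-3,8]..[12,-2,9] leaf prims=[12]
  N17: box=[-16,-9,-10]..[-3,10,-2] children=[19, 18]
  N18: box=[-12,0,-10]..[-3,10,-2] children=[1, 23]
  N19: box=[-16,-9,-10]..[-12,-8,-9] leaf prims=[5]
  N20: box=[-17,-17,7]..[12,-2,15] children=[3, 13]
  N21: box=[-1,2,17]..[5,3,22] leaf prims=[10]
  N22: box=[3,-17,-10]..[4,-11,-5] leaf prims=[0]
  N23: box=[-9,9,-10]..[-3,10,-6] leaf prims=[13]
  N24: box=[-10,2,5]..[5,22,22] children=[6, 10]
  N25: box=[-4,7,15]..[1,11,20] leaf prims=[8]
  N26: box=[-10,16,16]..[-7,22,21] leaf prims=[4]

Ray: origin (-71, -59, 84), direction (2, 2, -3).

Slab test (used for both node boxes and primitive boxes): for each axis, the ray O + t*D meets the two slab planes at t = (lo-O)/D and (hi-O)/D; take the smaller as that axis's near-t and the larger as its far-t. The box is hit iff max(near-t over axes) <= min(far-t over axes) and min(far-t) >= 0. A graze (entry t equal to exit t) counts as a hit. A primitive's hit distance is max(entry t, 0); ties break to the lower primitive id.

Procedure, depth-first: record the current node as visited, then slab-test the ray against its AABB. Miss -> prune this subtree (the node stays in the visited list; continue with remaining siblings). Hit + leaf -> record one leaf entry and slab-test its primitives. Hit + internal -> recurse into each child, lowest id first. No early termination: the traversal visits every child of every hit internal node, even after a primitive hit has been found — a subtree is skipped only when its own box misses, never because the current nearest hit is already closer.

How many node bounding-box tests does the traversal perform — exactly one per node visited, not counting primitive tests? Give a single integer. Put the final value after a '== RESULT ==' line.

Trace the traversal:
N0 x:[27,44] y:[21,81/2] z:[62/3,34] -> hit [27,34], descend [8, 15]
  N8 x:[27,83/2] y:[21,81/2] z:[62/3,79/3] -> miss, prune
  N15 x:[55/2,44] y:[21,35] z:[28,34] -> hit [28,34], descend [9, 17]
    N9 x:[69/2,44] y:[21,35] z:[28,34] -> miss, prune
    N17 x:[55/2,34] y:[25,69/2] z:[86/3,94/3] -> hit [86/3,94/3], descend [18, 19]
      N18 x:[59/2,34] y:[59/2,69/2] z:[86/3,94/3] -> hit [59/2,94/3], descend [1, 23]
        N1 x:[59/2,32] y:[59/2,32] z:[86/3,30] -> hit [59/2,30] leaf, test {P1@t=59/2}
        N23 x:[31,34] y:[34,69/2] z:[30,94/3] -> miss, prune
      N19 x:[55/2,59/2] y:[25,51/2] z:[31,94/3] -> miss, prune

Visited [0, 8, 15, 9, 17, 18, 1, 23, 19]. Tests: 9 box, 1 leaf. Nearest: P1.

== RESULT ==
9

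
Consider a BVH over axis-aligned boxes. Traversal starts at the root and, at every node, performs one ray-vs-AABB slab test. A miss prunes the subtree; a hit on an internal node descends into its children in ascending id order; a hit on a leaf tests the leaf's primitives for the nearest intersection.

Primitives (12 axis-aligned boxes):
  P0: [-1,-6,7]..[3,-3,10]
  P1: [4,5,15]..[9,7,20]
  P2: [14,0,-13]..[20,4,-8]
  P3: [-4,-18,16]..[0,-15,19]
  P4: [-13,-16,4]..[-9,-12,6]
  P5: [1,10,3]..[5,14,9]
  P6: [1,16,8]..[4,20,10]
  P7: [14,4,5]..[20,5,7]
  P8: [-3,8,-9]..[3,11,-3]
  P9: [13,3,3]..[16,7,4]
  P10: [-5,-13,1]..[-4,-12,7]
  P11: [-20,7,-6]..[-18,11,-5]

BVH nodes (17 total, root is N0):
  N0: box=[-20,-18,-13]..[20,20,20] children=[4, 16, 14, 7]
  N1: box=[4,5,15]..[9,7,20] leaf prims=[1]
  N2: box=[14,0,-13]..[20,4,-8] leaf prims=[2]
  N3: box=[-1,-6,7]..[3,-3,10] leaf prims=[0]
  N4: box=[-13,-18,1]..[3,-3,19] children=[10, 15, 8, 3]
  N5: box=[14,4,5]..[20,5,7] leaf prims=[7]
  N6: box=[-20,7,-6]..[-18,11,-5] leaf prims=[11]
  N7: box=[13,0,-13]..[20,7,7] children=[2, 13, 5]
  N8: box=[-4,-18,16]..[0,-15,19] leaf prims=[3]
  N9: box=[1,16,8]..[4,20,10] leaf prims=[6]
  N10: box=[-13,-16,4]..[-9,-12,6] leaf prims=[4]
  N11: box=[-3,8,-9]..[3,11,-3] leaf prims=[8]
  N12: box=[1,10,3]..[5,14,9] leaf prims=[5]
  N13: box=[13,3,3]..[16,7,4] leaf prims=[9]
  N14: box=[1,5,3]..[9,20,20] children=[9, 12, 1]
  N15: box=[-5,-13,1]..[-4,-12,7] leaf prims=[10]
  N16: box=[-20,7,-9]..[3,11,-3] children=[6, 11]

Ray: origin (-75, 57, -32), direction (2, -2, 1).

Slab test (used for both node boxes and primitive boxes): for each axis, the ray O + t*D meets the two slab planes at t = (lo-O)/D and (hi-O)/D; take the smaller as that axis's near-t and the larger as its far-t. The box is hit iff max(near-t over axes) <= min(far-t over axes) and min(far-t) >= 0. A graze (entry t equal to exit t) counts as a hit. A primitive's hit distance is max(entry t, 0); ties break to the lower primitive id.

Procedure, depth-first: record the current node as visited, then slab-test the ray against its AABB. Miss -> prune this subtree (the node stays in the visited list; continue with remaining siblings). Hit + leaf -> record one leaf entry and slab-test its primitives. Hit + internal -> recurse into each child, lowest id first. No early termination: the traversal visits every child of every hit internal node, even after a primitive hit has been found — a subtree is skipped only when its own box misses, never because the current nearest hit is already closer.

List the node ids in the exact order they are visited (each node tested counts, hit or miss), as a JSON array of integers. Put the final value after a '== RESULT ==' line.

Trace the traversal:
N0 x:[55/2,95/2] y:[37/2,75/2] z:[19,52] -> hit [55/2,75/2], descend [4, 7, 14, 16]
  N4 x:[31,39] y:[30,75/2] z:[33,51] -> hit [33,75/2], descend [3, 8, 10, 15]
    N3 x:[37,39] y:[30,63/2] z:[39,42] -> miss, prune
    N8 x:[71/2,75/2] y:[36,75/2] z:[48,51] -> miss, prune
    N10 x:[31,33] y:[69/2,73/2] z:[36,38] -> miss, prune
    N15 x:[35,71/2] y:[69/2,35] z:[33,39] -> hit [35,35] leaf, test {P10@t=35}
  N7 x:[44,95/2] y:[25,57/2] z:[19,39] -> miss, prune
  N14 x:[38,42] y:[37/2,26] z:[35,52] -> miss, prune
  N16 x:[55/2,39] y:[23,25] z:[23,29] -> miss, prune

Visited [0, 4, 3, 8, 10, 15, 7, 14, 16]. Tests: 9 box, 1 leaf. Nearest: P10.

== RESULT ==
[0, 4, 3, 8, 10, 15, 7, 14, 16]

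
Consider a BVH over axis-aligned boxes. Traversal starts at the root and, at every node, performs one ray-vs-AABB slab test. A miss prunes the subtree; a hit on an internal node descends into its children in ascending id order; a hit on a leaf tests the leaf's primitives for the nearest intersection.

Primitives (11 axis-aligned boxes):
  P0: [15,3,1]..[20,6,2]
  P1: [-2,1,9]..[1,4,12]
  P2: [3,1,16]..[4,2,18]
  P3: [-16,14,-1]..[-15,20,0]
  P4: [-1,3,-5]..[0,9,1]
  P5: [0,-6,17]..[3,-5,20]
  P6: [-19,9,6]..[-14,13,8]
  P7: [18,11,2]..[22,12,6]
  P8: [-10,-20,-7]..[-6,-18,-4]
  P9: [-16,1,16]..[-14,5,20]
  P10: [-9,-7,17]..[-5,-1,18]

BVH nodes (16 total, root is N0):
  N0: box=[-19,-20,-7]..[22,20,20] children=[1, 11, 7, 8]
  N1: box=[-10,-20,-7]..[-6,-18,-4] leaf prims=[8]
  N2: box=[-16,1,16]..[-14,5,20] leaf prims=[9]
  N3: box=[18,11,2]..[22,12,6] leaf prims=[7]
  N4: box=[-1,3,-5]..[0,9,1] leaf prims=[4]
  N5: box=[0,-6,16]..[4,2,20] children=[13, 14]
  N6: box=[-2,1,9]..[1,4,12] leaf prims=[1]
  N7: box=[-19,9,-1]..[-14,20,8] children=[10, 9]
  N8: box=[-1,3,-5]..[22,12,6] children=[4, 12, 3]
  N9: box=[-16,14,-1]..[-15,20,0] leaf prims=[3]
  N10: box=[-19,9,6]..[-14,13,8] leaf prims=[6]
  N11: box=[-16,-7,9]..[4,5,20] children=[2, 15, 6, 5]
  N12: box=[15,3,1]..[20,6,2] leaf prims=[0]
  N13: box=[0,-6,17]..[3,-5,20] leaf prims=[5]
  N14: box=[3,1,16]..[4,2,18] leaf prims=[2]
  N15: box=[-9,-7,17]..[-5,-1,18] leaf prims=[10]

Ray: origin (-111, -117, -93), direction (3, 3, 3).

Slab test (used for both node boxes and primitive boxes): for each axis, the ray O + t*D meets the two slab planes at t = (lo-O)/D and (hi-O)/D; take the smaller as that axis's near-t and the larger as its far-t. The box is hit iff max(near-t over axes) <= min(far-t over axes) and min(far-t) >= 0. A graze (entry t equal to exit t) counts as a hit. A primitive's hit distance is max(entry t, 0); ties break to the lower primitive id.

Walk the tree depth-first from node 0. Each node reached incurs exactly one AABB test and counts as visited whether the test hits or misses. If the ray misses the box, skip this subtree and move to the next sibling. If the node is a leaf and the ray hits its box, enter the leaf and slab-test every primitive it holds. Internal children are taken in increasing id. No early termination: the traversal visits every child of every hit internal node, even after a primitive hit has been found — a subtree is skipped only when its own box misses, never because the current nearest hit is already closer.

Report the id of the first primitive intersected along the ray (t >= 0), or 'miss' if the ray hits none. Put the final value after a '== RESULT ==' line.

Trace the traversal:
N0 x:[92/3,133/3] y:[97/3,137/3] z:[86/3,113/3] -> hit [97/3,113/3], descend [1, 7, 8, 11]
  N1 x:[101/3,35] y:[97/3,33] z:[86/3,89/3] -> miss, prune
  N7 x:[92/3,97/3] y:[42,137/3] z:[92/3,101/3] -> miss, prune
  N8 x:[110/3,133/3] y:[40,43] z:[88/3,33] -> miss, prune
  N11 x:[95/3,115/3] y:[110/3,122/3] z:[34,113/3] -> hit [110/3,113/3], descend [2, 5, 6, 15]
    N2 x:[95/3,97/3] y:[118/3,122/3] z:[109/3,113/3] -> miss, prune
    N5 x:[37,115/3] y:[37,119/3] z:[109/3,113/3] -> hit [37,113/3], descend [13, 14]
      N13 x:[37,38] y:[37,112/3] z:[110/3,113/3] -> hit [37,112/3] leaf, test {P5@t=37}
      N14 x:[38,115/3] y:[118/3,119/3] z:[109/3,37] -> miss, prune
    N6 x:[109/3,112/3] y:[118/3,121/3] z:[34,35] -> miss, prune
    N15 x:[34,106/3] y:[110/3,116/3] z:[110/3,37] -> miss, prune

Summary -> nodes [0, 1, 7, 8, 11, 2, 5, 13, 14, 6, 15]; box-tests=11; leaf-entries=1; first=P5

== RESULT ==
5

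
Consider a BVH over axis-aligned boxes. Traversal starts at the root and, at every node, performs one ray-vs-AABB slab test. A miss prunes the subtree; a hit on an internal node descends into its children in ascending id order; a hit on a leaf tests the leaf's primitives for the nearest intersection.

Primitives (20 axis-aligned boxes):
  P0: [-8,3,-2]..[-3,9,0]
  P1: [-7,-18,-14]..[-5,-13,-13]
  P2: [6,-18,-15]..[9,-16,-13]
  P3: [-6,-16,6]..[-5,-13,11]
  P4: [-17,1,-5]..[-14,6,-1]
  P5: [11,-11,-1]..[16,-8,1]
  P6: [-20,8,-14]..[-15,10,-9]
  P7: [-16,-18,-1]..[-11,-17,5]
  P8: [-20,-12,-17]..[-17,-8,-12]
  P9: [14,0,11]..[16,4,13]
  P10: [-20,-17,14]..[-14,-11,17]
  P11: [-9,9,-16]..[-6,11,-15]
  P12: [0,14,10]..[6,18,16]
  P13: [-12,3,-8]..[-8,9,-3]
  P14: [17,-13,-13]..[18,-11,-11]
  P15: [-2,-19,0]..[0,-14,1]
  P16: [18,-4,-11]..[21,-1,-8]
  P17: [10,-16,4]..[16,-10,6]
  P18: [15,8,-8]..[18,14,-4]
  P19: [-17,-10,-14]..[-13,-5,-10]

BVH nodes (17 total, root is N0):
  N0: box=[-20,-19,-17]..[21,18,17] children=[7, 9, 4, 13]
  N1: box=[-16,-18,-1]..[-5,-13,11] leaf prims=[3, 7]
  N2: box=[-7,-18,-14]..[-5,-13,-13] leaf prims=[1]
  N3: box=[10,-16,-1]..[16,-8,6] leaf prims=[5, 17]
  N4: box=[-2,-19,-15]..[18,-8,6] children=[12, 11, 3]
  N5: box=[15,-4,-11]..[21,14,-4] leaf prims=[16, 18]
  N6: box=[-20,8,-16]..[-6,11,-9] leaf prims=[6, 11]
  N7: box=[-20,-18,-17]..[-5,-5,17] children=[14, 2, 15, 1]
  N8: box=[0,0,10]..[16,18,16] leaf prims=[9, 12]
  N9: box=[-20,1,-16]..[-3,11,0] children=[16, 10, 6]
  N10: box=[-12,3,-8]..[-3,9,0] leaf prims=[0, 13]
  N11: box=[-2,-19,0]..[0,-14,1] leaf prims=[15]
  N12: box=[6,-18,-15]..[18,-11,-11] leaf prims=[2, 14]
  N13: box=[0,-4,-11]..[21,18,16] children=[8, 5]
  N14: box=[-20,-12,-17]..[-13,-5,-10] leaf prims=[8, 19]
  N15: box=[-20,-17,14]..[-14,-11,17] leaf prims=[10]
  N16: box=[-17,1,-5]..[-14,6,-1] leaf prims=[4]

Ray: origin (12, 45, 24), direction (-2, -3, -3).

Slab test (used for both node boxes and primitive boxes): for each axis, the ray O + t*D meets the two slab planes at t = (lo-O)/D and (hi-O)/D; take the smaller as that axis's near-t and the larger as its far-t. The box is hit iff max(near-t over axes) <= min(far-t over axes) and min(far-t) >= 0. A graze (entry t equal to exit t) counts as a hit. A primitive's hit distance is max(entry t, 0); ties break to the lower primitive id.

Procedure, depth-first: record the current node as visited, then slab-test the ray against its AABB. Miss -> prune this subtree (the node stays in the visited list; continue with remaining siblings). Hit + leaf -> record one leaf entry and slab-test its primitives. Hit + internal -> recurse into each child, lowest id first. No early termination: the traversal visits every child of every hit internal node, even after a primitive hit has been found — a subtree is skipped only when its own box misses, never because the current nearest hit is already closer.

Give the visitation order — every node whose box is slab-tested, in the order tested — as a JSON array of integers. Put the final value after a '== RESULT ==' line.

Walk:
N0 x:[-9/2,16] y:[9,64/3] z:[7/3,41/3] -> hit [9,41/3], descend [4, 7, 9, 13]
  N4 x:[-3,7] y:[53/3,64/3] z:[6,13] -> miss, prune
  N7 x:[17/2,16] y:[50/3,21] z:[7/3,41/3] -> miss, prune
  N9 x:[15/2,16] y:[34/3,44/3] z:[8,40/3] -> hit [34/3,40/3], descend [6, 10, 16]
    N6 x:[9,16] y:[34/3,37/3] z:[11,40/3] -> hit [34/3,37/3] leaf, test {P6(miss), P11(miss)}
    N10 x:[15/2,12] y:[12,14] z:[8,32/3] -> miss, prune
    N16 x:[13,29/2] y:[13,44/3] z:[25/3,29/3] -> miss, prune
  N13 x:[-9/2,6] y:[9,49/3] z:[8/3,35/3] -> miss, prune

Summary -> nodes [0, 4, 7, 9, 6, 10, 16, 13]; box-tests=8; leaf-entries=1; first=miss

== RESULT ==
[0, 4, 7, 9, 6, 10, 16, 13]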